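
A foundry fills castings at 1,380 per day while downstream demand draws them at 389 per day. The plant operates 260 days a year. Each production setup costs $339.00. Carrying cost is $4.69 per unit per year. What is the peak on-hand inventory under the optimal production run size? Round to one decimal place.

I_max ≈ 3,240.3 castings

Annual demand D = 389 × 260 = 101,140.
Production build-up factor (1 − d/p) = 1 − 389/1,380 = 0.7181.
Q* = √(2DS / (H(1 − d/p))) = √(2 × 101,140 × 339 / (4.69 × 0.7181)).
= √(68,572,920 / 3.368) ≈ 4512.244.
Maximum inventory = Q*(1 − d/p) = 4512.244 × 0.7181 ≈ 3240.315.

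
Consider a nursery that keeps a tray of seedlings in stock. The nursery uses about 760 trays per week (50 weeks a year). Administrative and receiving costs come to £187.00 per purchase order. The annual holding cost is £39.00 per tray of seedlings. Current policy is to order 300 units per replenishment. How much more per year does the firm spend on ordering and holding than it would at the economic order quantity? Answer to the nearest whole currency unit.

Extra cost ≈ £5,994 per year

Annual demand D = 760 × 50 = 38,000.
EOQ = √(2DS/H) = √(2 × 38,000 × 187 / 39) ≈ 603.66.
Cost at Q* = (D/Q*)S + (Q*/2)H = √(2DSH) ≈ £23,542.90.
Cost at Q = 300: (38,000/300)×187 + (300/2)×39 = £23,686.67 + £5,850.00 = £29,536.67.
Excess = £29,536.67 − £23,542.90 = £5,993.77.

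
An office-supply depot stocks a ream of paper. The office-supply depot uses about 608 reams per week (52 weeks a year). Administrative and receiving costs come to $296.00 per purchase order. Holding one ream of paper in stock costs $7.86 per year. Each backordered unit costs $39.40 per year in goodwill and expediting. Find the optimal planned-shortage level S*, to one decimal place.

Annual demand D = 608 × 52 = 31,616.
With planned backorders, Q* = √(2DS/H) · √((H+B)/B).
√(2DS/H) = √(2 × 31,616 × 296 / 7.86) = 1543.132.
√((H+B)/B) = √((7.86+39.4)/39.4) = 1.0952.
Q* ≈ 1690.059.
S* = Q* · H/(H+B) = 1690.059 × 7.86/47.26 ≈ 281.080.

S* ≈ 281.1 reams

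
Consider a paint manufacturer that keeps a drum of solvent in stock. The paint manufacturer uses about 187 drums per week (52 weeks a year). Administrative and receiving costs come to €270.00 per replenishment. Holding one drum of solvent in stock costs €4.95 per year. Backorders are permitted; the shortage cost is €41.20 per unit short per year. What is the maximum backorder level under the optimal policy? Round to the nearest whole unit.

Annual demand D = 187 × 52 = 9,724.
With planned backorders, Q* = √(2DS/H) · √((H+B)/B).
√(2DS/H) = √(2 × 9,724 × 270 / 4.95) = 1029.951.
√((H+B)/B) = √((4.95+41.2)/41.2) = 1.0584.
Q* ≈ 1090.069.
S* = Q* · H/(H+B) = 1090.069 × 4.95/46.15 ≈ 116.920.

S* ≈ 117 drums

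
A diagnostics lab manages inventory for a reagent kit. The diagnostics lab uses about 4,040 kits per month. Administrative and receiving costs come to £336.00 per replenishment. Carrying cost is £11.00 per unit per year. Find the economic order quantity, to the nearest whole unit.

Q* ≈ 1,721 kits

Annual demand D = 4,040 × 12 = 48,480.
EOQ = √(2DS / H) = √(2 × 48,480 × 336 / 11).
= √(32,578,560 / 11) = √2,961,687.2727 ≈ 1720.955.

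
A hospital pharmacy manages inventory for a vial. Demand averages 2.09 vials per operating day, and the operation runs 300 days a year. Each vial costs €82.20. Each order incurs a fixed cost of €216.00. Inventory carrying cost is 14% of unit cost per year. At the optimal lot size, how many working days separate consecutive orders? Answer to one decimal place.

Annual demand D = 2.09 × 300 = 627.
Holding cost H = 0.14 × €82.20 = €11.5080 per unit per year.
Q* = √(2DS/H) = √(2 × 627 × 216 / 11.508) ≈ 153.42.
Cycle time = Q*/D × 300 = 153.42 / 627 × 300 ≈ 73.406 days.

T ≈ 73.4 days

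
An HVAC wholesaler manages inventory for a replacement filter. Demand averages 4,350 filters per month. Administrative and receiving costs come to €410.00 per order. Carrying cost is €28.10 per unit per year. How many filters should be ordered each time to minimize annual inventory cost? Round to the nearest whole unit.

Q* ≈ 1,234 filters

Annual demand D = 4,350 × 12 = 52,200.
EOQ = √(2DS / H) = √(2 × 52,200 × 410 / 28.1).
= √(42,804,000 / 28.1) = √1,523,274.0214 ≈ 1234.210.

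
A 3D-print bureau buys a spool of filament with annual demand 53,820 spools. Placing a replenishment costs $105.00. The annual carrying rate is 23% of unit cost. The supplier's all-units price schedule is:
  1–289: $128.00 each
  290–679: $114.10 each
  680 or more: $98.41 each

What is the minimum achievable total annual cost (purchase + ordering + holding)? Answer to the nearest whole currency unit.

TC* ≈ $5,312,420

Holding cost per unit per year at price C is H = 0.23·C.
For each price level, check whether its EOQ is feasible; otherwise the best quantity at that price is the breakpoint.
Tier 1 ($128.00): EOQ = 619.6 exceeds tier's upper bound 289, so this tier is dominated.
EOQ at $114.10 = 656.3 (feasible in tier 2): TC = 53,820×$114.10 + (53,820/656.3)×105 + (656.3/2)×0.23×$114.10 = $6,158,084.18.
EOQ at $98.41 = 706.6 (feasible in tier 3): TC = 53,820×$98.41 + (53,820/706.6)×105 + (706.6/2)×0.23×$98.41 = $5,312,420.49.
Lowest total cost among the candidates is at Q = 706.6.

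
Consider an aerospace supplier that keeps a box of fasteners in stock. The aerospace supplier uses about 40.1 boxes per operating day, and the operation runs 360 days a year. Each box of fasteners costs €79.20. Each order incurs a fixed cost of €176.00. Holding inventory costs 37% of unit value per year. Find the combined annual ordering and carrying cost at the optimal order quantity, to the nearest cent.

Annual demand D = 40.1 × 360 = 14,436.
Holding cost H = 0.37 × €79.20 = €29.3040 per unit per year.
Q* = √(2DS/H) = √(2 × 14,436 × 176 / 29.304) ≈ 416.42.
At Q*, ordering cost (D/Q*)S equals holding cost (Q*/2)H, each = √(DSH/2).
Minimum total = √(2DSH) = √(2 × 14,436 × 176 × 29.304) ≈ 12202.764.

TC* ≈ €12,202.76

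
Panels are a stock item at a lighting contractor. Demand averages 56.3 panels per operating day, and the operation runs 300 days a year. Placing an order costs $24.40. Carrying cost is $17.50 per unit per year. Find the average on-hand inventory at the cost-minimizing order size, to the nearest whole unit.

Average inventory ≈ 109 panels

Annual demand D = 56.3 × 300 = 16,890.
EOQ = √(2DS/H) = √(2 × 16,890 × 24.4 / 17.5) ≈ 217.02.
Average inventory = Q*/2 ≈ 217.02 / 2 = 108.511.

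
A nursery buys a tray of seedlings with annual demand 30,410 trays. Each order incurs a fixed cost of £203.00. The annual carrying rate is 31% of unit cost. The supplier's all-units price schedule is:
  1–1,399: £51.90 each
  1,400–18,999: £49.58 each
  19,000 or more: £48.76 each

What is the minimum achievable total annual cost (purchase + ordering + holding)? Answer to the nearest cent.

TC* ≈ £1,522,896.11

Holding cost per unit per year at price C is H = 0.31·C.
For each price level, check whether its EOQ is feasible; otherwise the best quantity at that price is the breakpoint.
EOQ at £51.90 = 876.0 (feasible in tier 1): TC = 30,410×£51.90 + (30,410/876.0)×203 + (876.0/2)×0.31×£51.90 = £1,592,373.05.
EOQ at £49.58 = 896.3 < 1400, so use break Q=1400: TC = 30,410×£49.58 + (30,410/1400.0)×203 + (1400.0/2)×0.31×£49.58 = £1,522,896.11.
EOQ at £48.76 = 903.8 < 19000, so use break Q=19000: TC = 30,410×£48.76 + (30,410/19000.0)×203 + (19000.0/2)×0.31×£48.76 = £1,626,714.71.
Lowest total cost among the candidates is at Q = 1400.0.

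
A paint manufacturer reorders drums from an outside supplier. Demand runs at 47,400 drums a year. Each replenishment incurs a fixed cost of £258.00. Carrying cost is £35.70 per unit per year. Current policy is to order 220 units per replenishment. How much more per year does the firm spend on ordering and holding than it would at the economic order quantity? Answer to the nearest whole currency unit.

EOQ = √(2DS/H) = √(2 × 47,400 × 258 / 35.7) ≈ 827.71.
Cost at Q* = (D/Q*)S + (Q*/2)H = √(2DSH) ≈ £29,549.36.
Cost at Q = 220: (47,400/220)×258 + (220/2)×35.7 = £55,587.27 + £3,927.00 = £59,514.27.
Excess = £59,514.27 − £29,549.36 = £29,964.91.

Extra cost ≈ £29,965 per year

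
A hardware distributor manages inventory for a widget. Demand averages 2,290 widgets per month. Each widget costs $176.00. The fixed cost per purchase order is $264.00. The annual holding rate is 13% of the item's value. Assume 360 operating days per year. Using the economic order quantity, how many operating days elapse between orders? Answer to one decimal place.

Annual demand D = 2,290 × 12 = 27,480.
Holding cost H = 0.13 × $176.00 = $22.8800 per unit per year.
The optimal lot size = √(2DS/H) = √(2 × 27,480 × 264 / 22.88) ≈ 796.34.
Cycle time = Q*/D × 360 = 796.34 / 27,480 × 360 ≈ 10.432 days.

T ≈ 10.4 days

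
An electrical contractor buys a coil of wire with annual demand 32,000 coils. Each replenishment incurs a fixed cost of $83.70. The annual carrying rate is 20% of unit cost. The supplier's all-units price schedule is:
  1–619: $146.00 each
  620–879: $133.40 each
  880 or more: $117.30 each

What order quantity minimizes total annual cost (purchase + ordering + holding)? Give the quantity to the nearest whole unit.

Q* ≈ 880 coils

Holding cost per unit per year at price C is H = 0.20·C.
Evaluate total cost at each tier's feasible EOQ or, if the EOQ is below the tier, at the tier's minimum quantity.
EOQ at $146.00 = 428.3 (feasible in tier 1): TC = 32,000×$146.00 + (32,000/428.3)×83.7 + (428.3/2)×0.20×$146.00 = $4,684,506.74.
EOQ at $133.40 = 448.1 < 620, so use break Q=620: TC = 32,000×$133.40 + (32,000/620.0)×83.7 + (620.0/2)×0.20×$133.40 = $4,281,390.80.
EOQ at $117.30 = 477.8 < 880, so use break Q=880: TC = 32,000×$117.30 + (32,000/880.0)×83.7 + (880.0/2)×0.20×$117.30 = $3,766,966.04.
Lowest total cost is $3,766,966.04 at Q = 880.0.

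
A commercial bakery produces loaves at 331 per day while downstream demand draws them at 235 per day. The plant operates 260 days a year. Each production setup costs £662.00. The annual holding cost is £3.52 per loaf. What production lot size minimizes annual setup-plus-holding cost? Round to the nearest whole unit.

Annual demand D = 235 × 260 = 61,100.
Production build-up factor (1 − d/p) = 1 − 235/331 = 0.2900.
Q* = √(2DS / (H(1 − d/p))) = √(2 × 61,100 × 662 / (3.52 × 0.2900)).
= √(80,896,400 / 1.0209) ≈ 8901.673.

Q* ≈ 8,902 loaves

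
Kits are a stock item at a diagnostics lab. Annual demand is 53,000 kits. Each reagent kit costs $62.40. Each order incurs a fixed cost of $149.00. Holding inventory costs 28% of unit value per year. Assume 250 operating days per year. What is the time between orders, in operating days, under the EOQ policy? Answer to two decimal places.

Holding cost H = 0.28 × $62.40 = $17.4720 per unit per year.
EOQ = √(2DS/H) = √(2 × 53,000 × 149 / 17.472) ≈ 950.77.
Cycle time = Q*/D × 250 = 950.77 / 53,000 × 250 ≈ 4.485 days.

T ≈ 4.48 days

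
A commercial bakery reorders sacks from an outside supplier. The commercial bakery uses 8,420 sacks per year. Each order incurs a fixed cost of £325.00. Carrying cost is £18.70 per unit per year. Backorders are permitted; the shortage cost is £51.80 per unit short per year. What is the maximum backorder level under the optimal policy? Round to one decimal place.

With planned backorders, Q* = √(2DS/H) · √((H+B)/B).
√(2DS/H) = √(2 × 8,420 × 325 / 18.7) = 540.993.
√((H+B)/B) = √((18.7+51.8)/51.8) = 1.1666.
Q* ≈ 631.134.
S* = Q* · H/(H+B) = 631.134 × 18.7/70.5 ≈ 167.407.

S* ≈ 167.4 sacks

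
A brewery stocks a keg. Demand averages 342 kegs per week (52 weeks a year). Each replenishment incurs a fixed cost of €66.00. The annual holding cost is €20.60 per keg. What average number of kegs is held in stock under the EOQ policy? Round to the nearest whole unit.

Average inventory ≈ 169 kegs

Annual demand D = 342 × 52 = 17,784.
The optimal lot size = √(2DS/H) = √(2 × 17,784 × 66 / 20.6) ≈ 337.57.
Average inventory = Q*/2 ≈ 337.57 / 2 = 168.787.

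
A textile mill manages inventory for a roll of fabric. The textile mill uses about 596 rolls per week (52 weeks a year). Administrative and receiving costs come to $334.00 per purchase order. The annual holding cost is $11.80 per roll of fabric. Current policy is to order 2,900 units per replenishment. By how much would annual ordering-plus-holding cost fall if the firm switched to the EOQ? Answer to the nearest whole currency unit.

Extra cost ≈ $5,050 per year

Annual demand D = 596 × 52 = 30,992.
EOQ = √(2DS/H) = √(2 × 30,992 × 334 / 11.8) ≈ 1324.56.
Cost at Q* = (D/Q*)S + (Q*/2)H = √(2DSH) ≈ $15,629.82.
Cost at Q = 2,900: (30,992/2,900)×334 + (2,900/2)×11.8 = $3,569.42 + $17,110.00 = $20,679.42.
Excess = $20,679.42 − $15,629.82 = $5,049.60.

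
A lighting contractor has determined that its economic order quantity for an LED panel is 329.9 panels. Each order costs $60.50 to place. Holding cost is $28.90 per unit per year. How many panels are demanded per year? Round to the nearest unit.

D ≈ 25,994 panels per year

Squaring Q* = √(2DS/H) gives Q*² = 2DS/H.
From Q* = √(2DS/H): D = Q*²H / (2S) = 329.9² × 28.9 / (2 × 60.5) = 25994.239.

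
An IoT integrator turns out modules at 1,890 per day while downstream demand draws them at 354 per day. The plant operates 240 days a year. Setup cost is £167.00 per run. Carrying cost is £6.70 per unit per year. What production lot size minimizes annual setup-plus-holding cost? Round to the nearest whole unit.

Annual demand D = 354 × 240 = 84,960.
Production build-up factor (1 − d/p) = 1 − 354/1,890 = 0.8127.
Q* = √(2DS / (H(1 − d/p))) = √(2 × 84,960 × 167 / (6.7 × 0.8127)).
= √(28,376,640 / 5.4451) ≈ 2282.855.

Q* ≈ 2,283 modules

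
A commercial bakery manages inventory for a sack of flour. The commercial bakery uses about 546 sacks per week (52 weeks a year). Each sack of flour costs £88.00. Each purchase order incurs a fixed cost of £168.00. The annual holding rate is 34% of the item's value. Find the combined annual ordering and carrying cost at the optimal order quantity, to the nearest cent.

Annual demand D = 546 × 52 = 28,392.
Holding cost H = 0.34 × £88.00 = £29.9200 per unit per year.
EOQ = √(2DS/H) = √(2 × 28,392 × 168 / 29.92) ≈ 564.66.
At Q*, ordering cost (D/Q*)S equals holding cost (Q*/2)H, each = √(DSH/2).
Minimum total = √(2DSH) = √(2 × 28,392 × 168 × 29.92) ≈ 16894.620.

TC* ≈ £16,894.62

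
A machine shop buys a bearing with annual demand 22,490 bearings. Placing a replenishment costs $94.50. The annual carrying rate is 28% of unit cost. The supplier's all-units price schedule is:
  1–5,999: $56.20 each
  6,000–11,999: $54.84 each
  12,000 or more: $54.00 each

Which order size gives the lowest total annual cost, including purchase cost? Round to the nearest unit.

Q* ≈ 520 bearings

Holding cost per unit per year at price C is H = 0.28·C.
Evaluate total cost at each tier's feasible EOQ or, if the EOQ is below the tier, at the tier's minimum quantity.
EOQ at $56.20 = 519.7 (feasible in tier 1): TC = 22,490×$56.20 + (22,490/519.7)×94.5 + (519.7/2)×0.28×$56.20 = $1,272,116.48.
EOQ at $54.84 = 526.1 < 6000, so use break Q=6000: TC = 22,490×$54.84 + (22,490/6000.0)×94.5 + (6000.0/2)×0.28×$54.84 = $1,279,771.42.
EOQ at $54.00 = 530.2 < 12000, so use break Q=12000: TC = 22,490×$54.00 + (22,490/12000.0)×94.5 + (12000.0/2)×0.28×$54.00 = $1,305,357.11.
Lowest total cost is $1,272,116.48 at Q = 519.7.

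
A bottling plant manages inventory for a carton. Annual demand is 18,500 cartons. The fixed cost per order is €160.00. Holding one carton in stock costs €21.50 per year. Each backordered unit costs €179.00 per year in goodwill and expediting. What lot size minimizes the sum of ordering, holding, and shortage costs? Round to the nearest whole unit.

Q* ≈ 555 cartons

With planned backorders, Q* = √(2DS/H) · √((H+B)/B).
√(2DS/H) = √(2 × 18,500 × 160 / 21.5) = 524.737.
√((H+B)/B) = √((21.5+179)/179) = 1.0584.
Q* ≈ 555.357.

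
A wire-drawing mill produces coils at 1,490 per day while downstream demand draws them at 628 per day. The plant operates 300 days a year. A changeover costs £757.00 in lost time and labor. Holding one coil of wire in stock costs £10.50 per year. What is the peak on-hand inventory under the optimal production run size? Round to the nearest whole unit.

I_max ≈ 3,964 coils

Annual demand D = 628 × 300 = 188,400.
Production build-up factor (1 − d/p) = 1 − 628/1,490 = 0.5785.
Q* = √(2DS / (H(1 − d/p))) = √(2 × 188,400 × 757 / (10.5 × 0.5785)).
= √(285,237,600 / 6.0745) ≈ 6852.487.
Maximum inventory = Q*(1 − d/p) = 6852.487 × 0.5785 ≈ 3964.325.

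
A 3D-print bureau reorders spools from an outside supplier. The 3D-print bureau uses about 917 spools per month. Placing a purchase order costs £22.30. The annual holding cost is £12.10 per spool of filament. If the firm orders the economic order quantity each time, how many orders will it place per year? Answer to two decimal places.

Annual demand D = 917 × 12 = 11,004.
EOQ = √(2DS/H) = √(2 × 11,004 × 22.3 / 12.1) ≈ 201.40.
Orders per year = D / Q* = 11,004 / 201.40 ≈ 54.639.

N ≈ 54.64 orders per year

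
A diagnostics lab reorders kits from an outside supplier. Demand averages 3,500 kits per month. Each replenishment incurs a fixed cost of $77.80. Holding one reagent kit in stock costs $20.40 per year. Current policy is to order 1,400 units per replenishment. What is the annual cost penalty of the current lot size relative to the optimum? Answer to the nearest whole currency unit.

Annual demand D = 3,500 × 12 = 42,000.
EOQ = √(2DS/H) = √(2 × 42,000 × 77.8 / 20.4) ≈ 566.00.
Cost at Q* = (D/Q*)S + (Q*/2)H = √(2DSH) ≈ $11,546.34.
Cost at Q = 1,400: (42,000/1,400)×77.8 + (1,400/2)×20.4 = $2,334.00 + $14,280.00 = $16,614.00.
Excess = $16,614.00 − $11,546.34 = $5,067.66.

Extra cost ≈ $5,068 per year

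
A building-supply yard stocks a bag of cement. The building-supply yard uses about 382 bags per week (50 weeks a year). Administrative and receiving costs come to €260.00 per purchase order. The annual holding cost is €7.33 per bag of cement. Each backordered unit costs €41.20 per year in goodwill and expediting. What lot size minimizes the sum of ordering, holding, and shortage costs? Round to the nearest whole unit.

Q* ≈ 1,263 bags

Annual demand D = 382 × 50 = 19,100.
With planned backorders, Q* = √(2DS/H) · √((H+B)/B).
√(2DS/H) = √(2 × 19,100 × 260 / 7.33) = 1164.036.
√((H+B)/B) = √((7.33+41.2)/41.2) = 1.0853.
Q* ≈ 1263.348.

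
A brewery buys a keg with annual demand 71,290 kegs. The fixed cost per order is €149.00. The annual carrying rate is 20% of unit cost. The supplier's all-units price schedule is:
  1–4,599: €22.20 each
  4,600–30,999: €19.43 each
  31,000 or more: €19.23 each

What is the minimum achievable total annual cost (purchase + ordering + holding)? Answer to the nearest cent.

Holding cost per unit per year at price C is H = 0.20·C.
Candidates are each tier's EOQ (if it falls in that tier) and each price-break quantity.
EOQ at €22.20 = 2187.4 (feasible in tier 1): TC = 71,290×€22.20 + (71,290/2187.4)×149 + (2187.4/2)×0.20×€22.20 = €1,592,350.12.
EOQ at €19.43 = 2338.1 < 4600, so use break Q=4600: TC = 71,290×€19.43 + (71,290/4600.0)×149 + (4600.0/2)×0.20×€19.43 = €1,396,411.68.
EOQ at €19.23 = 2350.3 < 31000, so use break Q=31000: TC = 71,290×€19.23 + (71,290/31000.0)×149 + (31000.0/2)×0.20×€19.23 = €1,430,862.35.
Lowest total cost among the candidates is at Q = 4600.0.

TC* ≈ €1,396,411.68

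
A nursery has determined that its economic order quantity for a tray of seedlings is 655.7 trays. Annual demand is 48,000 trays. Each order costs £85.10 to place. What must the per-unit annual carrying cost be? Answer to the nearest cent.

H ≈ £19.00

Squaring Q* = √(2DS/H) gives Q*² = 2DS/H.
From Q* = √(2DS/H): H = 2DS / Q*² = 2 × 48,000 × 85.1 / 655.7² = 19.0016.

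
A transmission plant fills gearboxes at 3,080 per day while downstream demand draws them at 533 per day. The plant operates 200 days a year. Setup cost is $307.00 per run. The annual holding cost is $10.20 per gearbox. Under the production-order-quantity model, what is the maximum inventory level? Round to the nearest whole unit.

I_max ≈ 2,304 gearboxes

Annual demand D = 533 × 200 = 106,600.
Production build-up factor (1 − d/p) = 1 − 533/3,080 = 0.8269.
Q* = √(2DS / (H(1 − d/p))) = √(2 × 106,600 × 307 / (10.2 × 0.8269)).
= √(65,452,400 / 8.4349) ≈ 2785.631.
Maximum inventory = Q*(1 − d/p) = 2785.631 × 0.8269 ≈ 2303.572.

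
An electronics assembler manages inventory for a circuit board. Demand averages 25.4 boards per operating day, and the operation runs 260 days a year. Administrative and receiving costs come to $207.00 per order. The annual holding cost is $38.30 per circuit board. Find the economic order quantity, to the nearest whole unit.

Annual demand D = 25.4 × 260 = 6,604.
EOQ = √(2DS / H) = √(2 × 6,604 × 207 / 38.3).
= √(2,734,056 / 38.3) = √71,385.2742 ≈ 267.180.

Q* ≈ 267 boards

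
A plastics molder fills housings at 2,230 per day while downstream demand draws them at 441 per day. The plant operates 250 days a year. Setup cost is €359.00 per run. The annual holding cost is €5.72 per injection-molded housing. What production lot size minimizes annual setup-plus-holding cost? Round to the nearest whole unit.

Annual demand D = 441 × 250 = 110,250.
Production build-up factor (1 − d/p) = 1 − 441/2,230 = 0.8022.
Q* = √(2DS / (H(1 − d/p))) = √(2 × 110,250 × 359 / (5.72 × 0.8022)).
= √(79,159,500 / 4.5888) ≈ 4153.371.

Q* ≈ 4,153 housings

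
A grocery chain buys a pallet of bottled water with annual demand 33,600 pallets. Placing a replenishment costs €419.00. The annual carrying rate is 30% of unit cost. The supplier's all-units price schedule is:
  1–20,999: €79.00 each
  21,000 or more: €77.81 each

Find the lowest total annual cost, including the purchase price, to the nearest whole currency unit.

TC* ≈ €2,680,232

Holding cost per unit per year at price C is H = 0.30·C.
Evaluate total cost at each tier's feasible EOQ or, if the EOQ is below the tier, at the tier's minimum quantity.
EOQ at €79.00 = 1090.0 (feasible in tier 1): TC = 33,600×€79.00 + (33,600/1090.0)×419 + (1090.0/2)×0.30×€79.00 = €2,680,232.46.
EOQ at €77.81 = 1098.3 < 21000, so use break Q=21000: TC = 33,600×€77.81 + (33,600/21000.0)×419 + (21000.0/2)×0.30×€77.81 = €2,860,187.90.
Lowest total cost among the candidates is at Q = 1090.0.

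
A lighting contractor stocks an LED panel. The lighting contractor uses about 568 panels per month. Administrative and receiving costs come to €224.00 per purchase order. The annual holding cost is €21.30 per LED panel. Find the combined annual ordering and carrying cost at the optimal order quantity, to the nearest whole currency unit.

Annual demand D = 568 × 12 = 6,816.
Q* = √(2DS/H) = √(2 × 6,816 × 224 / 21.3) ≈ 378.63.
At Q*, ordering cost (D/Q*)S equals holding cost (Q*/2)H, each = √(DSH/2).
Minimum total = √(2DSH) = √(2 × 6,816 × 224 × 21.3) ≈ 8064.800.

TC* ≈ €8,065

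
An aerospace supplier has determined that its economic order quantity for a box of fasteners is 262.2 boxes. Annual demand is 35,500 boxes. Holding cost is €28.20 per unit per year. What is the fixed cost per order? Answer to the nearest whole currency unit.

The basic EOQ model gives Q* = √(2DS/H); rearrange for the unknown.
From Q* = √(2DS/H): S = Q*²H / (2D) = 262.2² × 28.2 / (2 × 35,500) = 27.3059.

S ≈ €27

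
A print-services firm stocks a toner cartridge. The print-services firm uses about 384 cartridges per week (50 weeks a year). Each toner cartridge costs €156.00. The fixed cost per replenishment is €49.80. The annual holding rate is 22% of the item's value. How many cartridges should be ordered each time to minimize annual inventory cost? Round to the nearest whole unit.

Annual demand D = 384 × 50 = 19,200.
Holding cost H = 0.22 × €156.00 = €34.3200 per unit per year.
EOQ = √(2DS / H) = √(2 × 19,200 × 49.8 / 34.32).
= √(1,912,320 / 34.32) = √55,720.2797 ≈ 236.051.

Q* ≈ 236 cartridges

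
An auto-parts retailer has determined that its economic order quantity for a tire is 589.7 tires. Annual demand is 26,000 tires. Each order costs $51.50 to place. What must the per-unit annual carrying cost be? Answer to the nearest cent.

H ≈ $7.70

Squaring Q* = √(2DS/H) gives Q*² = 2DS/H.
From Q* = √(2DS/H): H = 2DS / Q*² = 2 × 26,000 × 51.5 / 589.7² = 7.7010.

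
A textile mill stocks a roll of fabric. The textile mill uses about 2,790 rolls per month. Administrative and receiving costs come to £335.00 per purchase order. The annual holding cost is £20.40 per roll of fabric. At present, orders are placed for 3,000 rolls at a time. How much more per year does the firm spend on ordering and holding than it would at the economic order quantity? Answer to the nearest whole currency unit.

Extra cost ≈ £12,947 per year

Annual demand D = 2,790 × 12 = 33,480.
EOQ = √(2DS/H) = √(2 × 33,480 × 335 / 20.4) ≈ 1048.61.
Cost at Q* = (D/Q*)S + (Q*/2)H = √(2DSH) ≈ £21,391.70.
Cost at Q = 3,000: (33,480/3,000)×335 + (3,000/2)×20.4 = £3,738.60 + £30,600.00 = £34,338.60.
Excess = £34,338.60 − £21,391.70 = £12,946.90.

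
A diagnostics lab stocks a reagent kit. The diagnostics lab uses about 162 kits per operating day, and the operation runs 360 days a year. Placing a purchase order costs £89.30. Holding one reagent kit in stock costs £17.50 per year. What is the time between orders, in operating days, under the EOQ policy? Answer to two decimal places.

Annual demand D = 162 × 360 = 58,320.
EOQ = √(2DS/H) = √(2 × 58,320 × 89.3 / 17.5) ≈ 771.49.
Cycle time = Q*/D × 360 = 771.49 / 58,320 × 360 ≈ 4.762 days.

T ≈ 4.76 days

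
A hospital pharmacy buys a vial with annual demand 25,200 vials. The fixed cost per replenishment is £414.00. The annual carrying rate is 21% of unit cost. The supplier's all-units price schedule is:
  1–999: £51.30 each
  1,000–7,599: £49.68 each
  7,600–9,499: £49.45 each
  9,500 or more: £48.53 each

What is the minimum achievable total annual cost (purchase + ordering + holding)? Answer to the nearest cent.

Holding cost per unit per year at price C is H = 0.21·C.
For each price level, check whether its EOQ is feasible; otherwise the best quantity at that price is the breakpoint.
Tier 1 (£51.30): EOQ = 1391.7 exceeds tier's upper bound 999, so this tier is dominated.
EOQ at £49.68 = 1414.2 (feasible in tier 2): TC = 25,200×£49.68 + (25,200/1414.2)×414 + (1414.2/2)×0.21×£49.68 = £1,266,690.21.
EOQ at £49.45 = 1417.5 < 7600, so use break Q=7600: TC = 25,200×£49.45 + (25,200/7600.0)×414 + (7600.0/2)×0.21×£49.45 = £1,286,973.84.
EOQ at £48.53 = 1430.9 < 9500, so use break Q=9500: TC = 25,200×£48.53 + (25,200/9500.0)×414 + (9500.0/2)×0.21×£48.53 = £1,272,462.86.
Lowest total cost among the candidates is at Q = 1414.2.

TC* ≈ £1,266,690.21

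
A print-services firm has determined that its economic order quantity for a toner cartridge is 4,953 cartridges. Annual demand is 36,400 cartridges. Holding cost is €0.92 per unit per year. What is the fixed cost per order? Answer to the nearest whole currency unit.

S ≈ €310

Invert the EOQ relation Q*² = 2DS/H.
From Q* = √(2DS/H): S = Q*²H / (2D) = 4,953² × 0.92 / (2 × 36,400) = 310.0224.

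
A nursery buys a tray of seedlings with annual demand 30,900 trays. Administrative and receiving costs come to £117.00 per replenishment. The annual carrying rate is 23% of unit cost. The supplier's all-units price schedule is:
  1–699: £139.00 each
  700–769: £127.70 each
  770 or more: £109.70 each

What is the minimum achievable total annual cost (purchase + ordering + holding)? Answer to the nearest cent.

TC* ≈ £3,404,139.13

Holding cost per unit per year at price C is H = 0.23·C.
For each price level, check whether its EOQ is feasible; otherwise the best quantity at that price is the breakpoint.
EOQ at £139.00 = 475.6 (feasible in tier 1): TC = 30,900×£139.00 + (30,900/475.6)×117 + (475.6/2)×0.23×£139.00 = £4,310,304.02.
EOQ at £127.70 = 496.2 < 700, so use break Q=700: TC = 30,900×£127.70 + (30,900/700.0)×117 + (700.0/2)×0.23×£127.70 = £3,961,374.56.
EOQ at £109.70 = 535.3 < 770, so use break Q=770: TC = 30,900×£109.70 + (30,900/770.0)×117 + (770.0/2)×0.23×£109.70 = £3,404,139.13.
Lowest total cost among the candidates is at Q = 770.0.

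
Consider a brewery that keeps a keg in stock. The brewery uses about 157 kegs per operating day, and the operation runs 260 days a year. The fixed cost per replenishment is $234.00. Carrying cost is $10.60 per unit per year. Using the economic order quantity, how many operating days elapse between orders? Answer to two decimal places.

Annual demand D = 157 × 260 = 40,820.
EOQ = √(2DS/H) = √(2 × 40,820 × 234 / 10.6) ≈ 1342.48.
Cycle time = Q*/D × 260 = 1342.48 / 40,820 × 260 ≈ 8.551 days.

T ≈ 8.55 days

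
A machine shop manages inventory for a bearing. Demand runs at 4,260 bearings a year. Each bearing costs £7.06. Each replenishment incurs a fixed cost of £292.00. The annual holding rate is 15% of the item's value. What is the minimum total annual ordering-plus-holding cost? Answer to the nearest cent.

Holding cost H = 0.15 × £7.06 = £1.0590 per unit per year.
The optimal lot size = √(2DS/H) = √(2 × 4,260 × 292 / 1.059) ≈ 1532.72.
At Q*, ordering cost (D/Q*)S equals holding cost (Q*/2)H, each = √(DSH/2).
Minimum total = √(2DSH) = √(2 × 4,260 × 292 × 1.059) ≈ 1623.152.

TC* ≈ £1,623.15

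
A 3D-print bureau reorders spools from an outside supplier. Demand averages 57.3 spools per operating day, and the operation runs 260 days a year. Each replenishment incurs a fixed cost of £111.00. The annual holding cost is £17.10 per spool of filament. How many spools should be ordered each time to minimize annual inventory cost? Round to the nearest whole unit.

Q* ≈ 440 spools

Annual demand D = 57.3 × 260 = 14,898.
EOQ = √(2DS / H) = √(2 × 14,898 × 111 / 17.1).
= √(3,307,356 / 17.1) = √193,412.6316 ≈ 439.787.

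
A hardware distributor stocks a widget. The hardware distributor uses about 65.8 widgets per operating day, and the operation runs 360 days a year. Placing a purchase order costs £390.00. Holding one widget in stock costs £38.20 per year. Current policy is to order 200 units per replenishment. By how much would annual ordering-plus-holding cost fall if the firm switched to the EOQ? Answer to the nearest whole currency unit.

Annual demand D = 65.8 × 360 = 23,688.
EOQ = √(2DS/H) = √(2 × 23,688 × 390 / 38.2) ≈ 695.47.
Cost at Q* = (D/Q*)S + (Q*/2)H = √(2DSH) ≈ £26,567.04.
Cost at Q = 200: (23,688/200)×390 + (200/2)×38.2 = £46,191.60 + £3,820.00 = £50,011.60.
Excess = £50,011.60 − £26,567.04 = £23,444.56.

Extra cost ≈ £23,445 per year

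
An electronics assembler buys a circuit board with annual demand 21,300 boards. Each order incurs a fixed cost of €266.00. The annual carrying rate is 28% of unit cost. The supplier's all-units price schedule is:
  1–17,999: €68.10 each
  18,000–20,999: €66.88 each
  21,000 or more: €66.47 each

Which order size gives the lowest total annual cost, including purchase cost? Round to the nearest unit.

Holding cost per unit per year at price C is H = 0.28·C.
For each price level, check whether its EOQ is feasible; otherwise the best quantity at that price is the breakpoint.
EOQ at €68.10 = 770.9 (feasible in tier 1): TC = 21,300×€68.10 + (21,300/770.9)×266 + (770.9/2)×0.28×€68.10 = €1,465,229.35.
EOQ at €66.88 = 777.9 < 18000, so use break Q=18000: TC = 21,300×€66.88 + (21,300/18000.0)×266 + (18000.0/2)×0.28×€66.88 = €1,593,396.37.
EOQ at €66.47 = 780.3 < 21000, so use break Q=21000: TC = 21,300×€66.47 + (21,300/21000.0)×266 + (21000.0/2)×0.28×€66.47 = €1,611,502.60.
Lowest total cost is €1,465,229.35 at Q = 770.9.

Q* ≈ 771 boards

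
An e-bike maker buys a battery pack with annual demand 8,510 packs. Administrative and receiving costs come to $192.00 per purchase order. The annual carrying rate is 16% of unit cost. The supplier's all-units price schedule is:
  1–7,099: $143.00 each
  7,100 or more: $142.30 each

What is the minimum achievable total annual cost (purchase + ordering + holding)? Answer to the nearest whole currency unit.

TC* ≈ $1,225,577

Holding cost per unit per year at price C is H = 0.16·C.
For each price level, check whether its EOQ is feasible; otherwise the best quantity at that price is the breakpoint.
EOQ at $143.00 = 377.9 (feasible in tier 1): TC = 8,510×$143.00 + (8,510/377.9)×192 + (377.9/2)×0.16×$143.00 = $1,225,576.86.
EOQ at $142.30 = 378.9 < 7100, so use break Q=7100: TC = 8,510×$142.30 + (8,510/7100.0)×192 + (7100.0/2)×0.16×$142.30 = $1,292,029.53.
Lowest total cost among the candidates is at Q = 377.9.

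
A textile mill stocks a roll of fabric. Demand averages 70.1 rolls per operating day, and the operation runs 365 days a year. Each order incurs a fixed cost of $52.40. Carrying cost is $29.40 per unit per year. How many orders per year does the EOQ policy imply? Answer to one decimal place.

N ≈ 84.7 orders per year

Annual demand D = 70.1 × 365 = 25,586.5.
Q* = √(2DS/H) = √(2 × 25,586.5 × 52.4 / 29.4) ≈ 302.00.
Orders per year = D / Q* = 25,586.5 / 302.00 ≈ 84.722.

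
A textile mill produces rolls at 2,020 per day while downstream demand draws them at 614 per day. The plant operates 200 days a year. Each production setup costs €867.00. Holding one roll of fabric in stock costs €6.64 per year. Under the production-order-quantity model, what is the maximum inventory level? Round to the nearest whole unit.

I_max ≈ 4,725 rolls

Annual demand D = 614 × 200 = 122,800.
Production build-up factor (1 − d/p) = 1 − 614/2,020 = 0.6960.
Q* = √(2DS / (H(1 − d/p))) = √(2 × 122,800 × 867 / (6.64 × 0.6960)).
= √(212,935,200 / 4.6217) ≈ 6787.701.
Maximum inventory = Q*(1 − d/p) = 6787.701 × 0.6960 ≈ 4724.509.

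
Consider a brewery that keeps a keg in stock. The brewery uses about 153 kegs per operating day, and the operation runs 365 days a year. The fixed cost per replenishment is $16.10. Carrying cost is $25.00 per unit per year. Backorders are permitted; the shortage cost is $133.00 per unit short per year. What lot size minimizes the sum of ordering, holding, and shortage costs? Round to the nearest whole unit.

Annual demand D = 153 × 365 = 55,845.
With planned backorders, Q* = √(2DS/H) · √((H+B)/B).
√(2DS/H) = √(2 × 55,845 × 16.1 / 25) = 268.195.
√((H+B)/B) = √((25+133)/133) = 1.0899.
Q* ≈ 292.316.

Q* ≈ 292 kegs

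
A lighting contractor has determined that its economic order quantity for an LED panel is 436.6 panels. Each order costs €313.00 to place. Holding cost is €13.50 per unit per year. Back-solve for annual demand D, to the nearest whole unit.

The basic EOQ model gives Q* = √(2DS/H); rearrange for the unknown.
From Q* = √(2DS/H): D = Q*²H / (2S) = 436.6² × 13.5 / (2 × 313) = 4110.805.

D ≈ 4,111 panels per year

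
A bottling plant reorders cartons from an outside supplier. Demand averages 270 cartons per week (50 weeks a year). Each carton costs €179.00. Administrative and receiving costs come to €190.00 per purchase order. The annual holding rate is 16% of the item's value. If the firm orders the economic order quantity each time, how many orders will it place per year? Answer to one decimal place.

Annual demand D = 270 × 50 = 13,500.
Holding cost H = 0.16 × €179.00 = €28.6400 per unit per year.
EOQ = √(2DS/H) = √(2 × 13,500 × 190 / 28.64) ≈ 423.23.
Orders per year = D / Q* = 13,500 / 423.23 ≈ 31.898.

N ≈ 31.9 orders per year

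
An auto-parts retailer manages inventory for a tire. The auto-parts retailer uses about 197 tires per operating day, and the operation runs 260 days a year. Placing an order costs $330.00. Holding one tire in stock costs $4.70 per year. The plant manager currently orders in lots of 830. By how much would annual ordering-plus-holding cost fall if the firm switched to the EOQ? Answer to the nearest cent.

Extra cost ≈ $9,710.14 per year

Annual demand D = 197 × 260 = 51,220.
EOQ = √(2DS/H) = √(2 × 51,220 × 330 / 4.7) ≈ 2681.90.
Cost at Q* = (D/Q*)S + (Q*/2)H = √(2DSH) ≈ $12,604.94.
Cost at Q = 830: (51,220/830)×330 + (830/2)×4.7 = $20,364.58 + $1,950.50 = $22,315.08.
Excess = $22,315.08 − $12,604.94 = $9,710.14.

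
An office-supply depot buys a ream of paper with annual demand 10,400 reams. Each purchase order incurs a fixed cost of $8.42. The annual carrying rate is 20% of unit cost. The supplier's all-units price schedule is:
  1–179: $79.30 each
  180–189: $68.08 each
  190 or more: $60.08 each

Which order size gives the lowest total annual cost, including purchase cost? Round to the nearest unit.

Q* ≈ 190 reams

Holding cost per unit per year at price C is H = 0.20·C.
Candidates are each tier's EOQ (if it falls in that tier) and each price-break quantity.
EOQ at $79.30 = 105.1 (feasible in tier 1): TC = 10,400×$79.30 + (10,400/105.1)×8.42 + (105.1/2)×0.20×$79.30 = $826,386.63.
EOQ at $68.08 = 113.4 < 180, so use break Q=180: TC = 10,400×$68.08 + (10,400/180.0)×8.42 + (180.0/2)×0.20×$68.08 = $709,743.93.
EOQ at $60.08 = 120.7 < 190, so use break Q=190: TC = 10,400×$60.08 + (10,400/190.0)×8.42 + (190.0/2)×0.20×$60.08 = $626,434.40.
Lowest total cost is $626,434.40 at Q = 190.0.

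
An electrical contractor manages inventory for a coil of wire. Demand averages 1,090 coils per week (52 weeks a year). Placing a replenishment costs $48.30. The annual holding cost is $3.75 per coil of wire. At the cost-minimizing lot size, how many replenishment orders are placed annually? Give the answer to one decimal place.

Annual demand D = 1,090 × 52 = 56,680.
EOQ = √(2DS/H) = √(2 × 56,680 × 48.3 / 3.75) ≈ 1208.34.
Orders per year = D / Q* = 56,680 / 1208.34 ≈ 46.907.

N ≈ 46.9 orders per year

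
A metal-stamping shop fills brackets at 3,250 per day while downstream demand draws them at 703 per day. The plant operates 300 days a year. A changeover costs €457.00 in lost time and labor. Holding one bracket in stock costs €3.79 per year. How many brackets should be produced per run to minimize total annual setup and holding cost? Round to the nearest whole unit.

Q* ≈ 8,056 brackets

Annual demand D = 703 × 300 = 210,900.
Production build-up factor (1 − d/p) = 1 − 703/3,250 = 0.7837.
Q* = √(2DS / (H(1 − d/p))) = √(2 × 210,900 × 457 / (3.79 × 0.7837)).
= √(192,762,600 / 2.9702) ≈ 8055.991.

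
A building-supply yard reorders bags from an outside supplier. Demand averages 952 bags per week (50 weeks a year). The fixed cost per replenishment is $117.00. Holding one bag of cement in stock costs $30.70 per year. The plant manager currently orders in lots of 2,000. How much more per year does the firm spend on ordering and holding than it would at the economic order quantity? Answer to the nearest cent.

Extra cost ≈ $14,992.74 per year

Annual demand D = 952 × 50 = 47,600.
EOQ = √(2DS/H) = √(2 × 47,600 × 117 / 30.7) ≈ 602.34.
Cost at Q* = (D/Q*)S + (Q*/2)H = √(2DSH) ≈ $18,491.86.
Cost at Q = 2,000: (47,600/2,000)×117 + (2,000/2)×30.7 = $2,784.60 + $30,700.00 = $33,484.60.
Excess = $33,484.60 − $18,491.86 = $14,992.74.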